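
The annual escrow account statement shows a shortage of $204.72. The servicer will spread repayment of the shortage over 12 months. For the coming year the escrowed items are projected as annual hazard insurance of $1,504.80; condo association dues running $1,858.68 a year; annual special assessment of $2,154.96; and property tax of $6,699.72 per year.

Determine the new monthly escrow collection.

Hazard insurance: $1,504.80 per year
Condo association dues: $1,858.68 per year
Special assessment: $2,154.96 per year
Property tax: $6,699.72 per year
Total per year = $12,218.16
Monthly escrow = $12,218.16 ÷ 12 = $1,018.18
Shortage per month = $204.72 ÷ 12 = $17.06
New monthly escrow = $1,018.18 + $17.06 = $1,035.24

$1,035.24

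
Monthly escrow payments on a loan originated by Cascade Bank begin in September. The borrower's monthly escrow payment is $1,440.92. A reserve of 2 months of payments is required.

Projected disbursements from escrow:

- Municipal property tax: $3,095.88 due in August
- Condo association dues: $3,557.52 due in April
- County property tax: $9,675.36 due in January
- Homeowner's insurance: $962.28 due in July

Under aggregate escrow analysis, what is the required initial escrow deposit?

Cushion = 2 × $1,440.92 = $2,881.84
Trial balance (start $0, +$1,440.92 each month, − disbursements):
  Sep: +$1,440.92 → $1,440.92
  Oct: +$1,440.92 → $2,881.84
  Nov: +$1,440.92 → $4,322.76
  Dec: +$1,440.92 → $5,763.68
  Jan: +$1,440.92 − $9,675.36 → -$2,470.76
  Feb: +$1,440.92 → -$1,029.84
  Mar: +$1,440.92 → $411.08
  Apr: +$1,440.92 − $3,557.52 → -$1,705.52
  May: +$1,440.92 → -$264.60
  Jun: +$1,440.92 → $1,176.32
  Jul: +$1,440.92 − $962.28 → $1,654.96
  Aug: +$1,440.92 − $3,095.88 → $0.00
Lowest trial balance = -$2,470.76 (Jan)
Initial deposit = cushion − low point = $2,881.84 − (-$2,470.76) = $5,352.60

$5,352.60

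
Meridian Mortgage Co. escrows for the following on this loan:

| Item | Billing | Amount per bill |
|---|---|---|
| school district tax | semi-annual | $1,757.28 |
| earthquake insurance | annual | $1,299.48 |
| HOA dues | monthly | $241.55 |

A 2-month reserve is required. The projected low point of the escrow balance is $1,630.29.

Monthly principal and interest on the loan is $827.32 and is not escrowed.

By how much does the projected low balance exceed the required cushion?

$344.85

School district tax = $1,757.28 × 2 = $3,514.56 per year
Earthquake insurance = $1,299.48 per year
HOA dues = $241.55 × 12 = $2,898.60 per year
Total per year = $3,514.56 + $1,299.48 + $2,898.60 = $7,712.64
Monthly = $7,712.64 ÷ 12 = $642.72
Required reserve = 2 × $642.72 = $1,285.44
Surplus = $1,630.29 − $1,285.44 = $344.85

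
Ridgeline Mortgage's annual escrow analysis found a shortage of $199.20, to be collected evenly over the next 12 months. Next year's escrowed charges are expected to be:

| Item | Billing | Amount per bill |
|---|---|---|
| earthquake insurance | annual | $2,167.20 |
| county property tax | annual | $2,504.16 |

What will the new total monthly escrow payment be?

$405.88

Earthquake insurance — $2,167.20 per year
County property tax — $2,504.16 per year
Yearly total = $2,167.20 + $2,504.16 = $4,671.36
Monthly = $4,671.36 / 12 = $389.28
Monthly shortage recovery: $199.20 ÷ 12 = $16.60
New monthly escrow = $389.28 + $16.60 = $405.88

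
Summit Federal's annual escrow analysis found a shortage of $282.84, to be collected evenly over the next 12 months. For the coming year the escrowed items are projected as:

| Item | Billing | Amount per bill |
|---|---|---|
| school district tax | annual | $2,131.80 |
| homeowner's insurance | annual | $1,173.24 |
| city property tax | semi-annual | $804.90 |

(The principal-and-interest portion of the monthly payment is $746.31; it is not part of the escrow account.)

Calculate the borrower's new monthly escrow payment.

School district tax — $2,131.80 annually
Homeowner's insurance — $1,173.24 annually
City property tax — $804.90 × 2 = $1,609.80 annually
Total per year = $2,131.80 + $1,173.24 + $1,609.80 = $4,914.84
Base monthly escrow = $4,914.84 / 12 = $409.57
Shortage per month = $282.84 / 12 = $23.57
New monthly escrow = $409.57 + $23.57 = $433.14

$433.14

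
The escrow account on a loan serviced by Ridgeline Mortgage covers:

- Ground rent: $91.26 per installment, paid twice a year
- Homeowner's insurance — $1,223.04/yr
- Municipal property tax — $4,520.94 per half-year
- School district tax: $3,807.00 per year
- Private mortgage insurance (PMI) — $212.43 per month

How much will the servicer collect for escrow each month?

$1,400.30

Ground rent = $91.26 × 2 = $182.52 per year
Homeowner's insurance = $1,223.04 per year
Municipal property tax = $4,520.94 × 2 = $9,041.88 per year
School district tax = $3,807.00 per year
Private mortgage insurance (PMI) = $212.43 × 12 = $2,549.16 per year
Total per year = $16,803.60
Monthly = $16,803.60 ÷ 12 = $1,400.30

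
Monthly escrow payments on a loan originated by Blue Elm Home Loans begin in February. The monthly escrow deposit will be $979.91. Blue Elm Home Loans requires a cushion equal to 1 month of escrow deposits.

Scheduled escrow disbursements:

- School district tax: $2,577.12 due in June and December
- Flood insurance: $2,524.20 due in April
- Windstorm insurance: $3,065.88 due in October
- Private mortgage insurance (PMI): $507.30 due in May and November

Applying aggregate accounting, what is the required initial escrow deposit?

Cushion = 1 × $979.91 = $979.91
Trial balance (start $0, +$979.91 each month, − disbursements):
  Feb: +$979.91 → $979.91
  Mar: +$979.91 → $1,959.82
  Apr: +$979.91 − $2,524.20 → $415.53
  May: +$979.91 − $507.30 → $888.14
  Jun: +$979.91 − $2,577.12 → -$709.07
  Jul: +$979.91 → $270.84
  Aug: +$979.91 → $1,250.75
  Sep: +$979.91 → $2,230.66
  Oct: +$979.91 − $3,065.88 → $144.69
  Nov: +$979.91 − $507.30 → $617.30
  Dec: +$979.91 − $2,577.12 → -$979.91
  Jan: +$979.91 → $0.00
Lowest trial balance = -$979.91 (Dec)
Initial deposit = cushion − low point = $979.91 − (-$979.91) = $1,959.82

$1,959.82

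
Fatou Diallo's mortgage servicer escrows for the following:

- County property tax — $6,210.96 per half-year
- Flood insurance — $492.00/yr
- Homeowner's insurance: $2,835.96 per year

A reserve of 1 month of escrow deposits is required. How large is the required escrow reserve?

$1,312.49

County property tax: $6,210.96 × 2 = $12,421.92 annually
Flood insurance: $492.00 annually
Homeowner's insurance: $2,835.96 annually
Yearly total = $15,749.88
Base monthly escrow = $15,749.88 ÷ 12 = $1,312.49
Cushion = 1 × $1,312.49 = $1,312.49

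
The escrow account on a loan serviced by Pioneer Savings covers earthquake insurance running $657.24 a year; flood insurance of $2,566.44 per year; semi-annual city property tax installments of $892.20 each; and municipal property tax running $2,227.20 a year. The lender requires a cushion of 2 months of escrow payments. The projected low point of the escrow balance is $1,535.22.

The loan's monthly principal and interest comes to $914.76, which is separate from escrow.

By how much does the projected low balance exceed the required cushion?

Earthquake insurance = $657.24 per year
Flood insurance = $2,566.44 per year
City property tax = $892.20 × 2 = $1,784.40 per year
Municipal property tax = $2,227.20 per year
Total per year = $657.24 + $2,566.44 + $1,784.40 + $2,227.20 = $7,235.28
Monthly = $7,235.28 ÷ 12 = $602.94
Required reserve = 2 × $602.94 = $1,205.88
Surplus = $1,535.22 − $1,205.88 = $329.34

$329.34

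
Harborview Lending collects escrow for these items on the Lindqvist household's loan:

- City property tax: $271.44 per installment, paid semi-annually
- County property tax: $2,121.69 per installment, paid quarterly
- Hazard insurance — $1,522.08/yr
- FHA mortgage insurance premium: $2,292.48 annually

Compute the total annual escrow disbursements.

$12,844.20

City property tax = $271.44 × 2 = $542.88 annually
County property tax = $2,121.69 × 4 = $8,486.76 annually
Hazard insurance = $1,522.08 annually
FHA mortgage insurance premium = $2,292.48 annually
Total annual escrow = $12,844.20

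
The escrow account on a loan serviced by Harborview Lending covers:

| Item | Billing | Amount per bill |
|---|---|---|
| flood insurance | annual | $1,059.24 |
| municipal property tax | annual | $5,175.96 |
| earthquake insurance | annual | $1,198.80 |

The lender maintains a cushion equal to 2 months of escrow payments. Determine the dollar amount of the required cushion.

Flood insurance = $1,059.24 per year
Municipal property tax = $5,175.96 per year
Earthquake insurance = $1,198.80 per year
Combined annual = $1,059.24 + $5,175.96 + $1,198.80 = $7,434.00
Monthly = $7,434.00 / 12 = $619.50
Required cushion = 2 × $619.50 = $1,239.00

$1,239.00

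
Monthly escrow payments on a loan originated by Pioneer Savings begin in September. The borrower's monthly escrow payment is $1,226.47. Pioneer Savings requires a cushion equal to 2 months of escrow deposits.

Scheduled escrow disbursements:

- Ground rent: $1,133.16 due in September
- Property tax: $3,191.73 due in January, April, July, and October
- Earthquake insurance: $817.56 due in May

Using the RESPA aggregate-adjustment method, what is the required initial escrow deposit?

Cushion = 2 × $1,226.47 = $2,452.94
Trial balance (start $0, +$1,226.47 each month, − disbursements):
  Sep: +$1,226.47 − $1,133.16 → $93.31
  Oct: +$1,226.47 − $3,191.73 → -$1,871.95
  Nov: +$1,226.47 → -$645.48
  Dec: +$1,226.47 → $580.99
  Jan: +$1,226.47 − $3,191.73 → -$1,384.27
  Feb: +$1,226.47 → -$157.80
  Mar: +$1,226.47 → $1,068.67
  Apr: +$1,226.47 − $3,191.73 → -$896.59
  May: +$1,226.47 − $817.56 → -$487.68
  Jun: +$1,226.47 → $738.79
  Jul: +$1,226.47 − $3,191.73 → -$1,226.47
  Aug: +$1,226.47 → $0.00
Lowest trial balance = -$1,871.95 (Oct)
Initial deposit = cushion − low point = $2,452.94 − (-$1,871.95) = $4,324.89

$4,324.89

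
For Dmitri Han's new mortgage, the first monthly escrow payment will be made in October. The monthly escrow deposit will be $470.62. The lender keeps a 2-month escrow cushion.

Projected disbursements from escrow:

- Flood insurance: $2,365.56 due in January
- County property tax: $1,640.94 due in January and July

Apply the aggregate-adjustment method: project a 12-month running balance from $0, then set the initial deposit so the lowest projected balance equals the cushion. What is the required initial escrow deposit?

Cushion = 2 × $470.62 = $941.24
Trial balance (start $0, +$470.62 each month, − disbursements):
  Oct: +$470.62 → $470.62
  Nov: +$470.62 → $941.24
  Dec: +$470.62 → $1,411.86
  Jan: +$470.62 − $4,006.50 → -$2,124.02
  Feb: +$470.62 → -$1,653.40
  Mar: +$470.62 → -$1,182.78
  Apr: +$470.62 → -$712.16
  May: +$470.62 → -$241.54
  Jun: +$470.62 → $229.08
  Jul: +$470.62 − $1,640.94 → -$941.24
  Aug: +$470.62 → -$470.62
  Sep: +$470.62 → $0.00
Lowest trial balance = -$2,124.02 (Jan)
Initial deposit = cushion − low point = $941.24 − (-$2,124.02) = $3,065.26

$3,065.26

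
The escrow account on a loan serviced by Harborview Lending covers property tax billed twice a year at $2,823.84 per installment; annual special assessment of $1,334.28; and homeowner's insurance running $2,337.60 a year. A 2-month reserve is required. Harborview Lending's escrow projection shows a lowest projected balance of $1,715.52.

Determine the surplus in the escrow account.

$162.26

Property tax — $2,823.84 × 2 = $5,647.68 per year
Special assessment — $1,334.28 per year
Homeowner's insurance — $2,337.60 per year
Total per year = $5,647.68 + $1,334.28 + $2,337.60 = $9,319.56
Per month = $9,319.56 ÷ 12 = $776.63
Required cushion = 2 × $776.63 = $1,553.26
Excess over cushion: $1,715.52 − $1,553.26 = $162.26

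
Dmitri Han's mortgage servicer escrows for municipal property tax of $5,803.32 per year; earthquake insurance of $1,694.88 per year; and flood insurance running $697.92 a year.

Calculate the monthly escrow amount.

Municipal property tax = $5,803.32
Earthquake insurance = $1,694.88
Flood insurance = $697.92
Total per year = $5,803.32 + $1,694.88 + $697.92 = $8,196.12
Base monthly escrow = $8,196.12 / 12 = $683.01

$683.01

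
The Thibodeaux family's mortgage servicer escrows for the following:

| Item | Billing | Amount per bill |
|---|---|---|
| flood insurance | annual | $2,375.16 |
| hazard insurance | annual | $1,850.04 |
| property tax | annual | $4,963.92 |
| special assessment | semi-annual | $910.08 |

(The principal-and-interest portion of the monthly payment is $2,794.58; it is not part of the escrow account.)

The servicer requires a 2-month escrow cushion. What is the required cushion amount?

Flood insurance — $2,375.16
Hazard insurance — $1,850.04
Property tax — $4,963.92
Special assessment — $910.08 × 2 = $1,820.16
Combined annual = $11,009.28
Monthly escrow = $11,009.28 / 12 = $917.44
Required cushion = 2 × $917.44 = $1,834.88

$1,834.88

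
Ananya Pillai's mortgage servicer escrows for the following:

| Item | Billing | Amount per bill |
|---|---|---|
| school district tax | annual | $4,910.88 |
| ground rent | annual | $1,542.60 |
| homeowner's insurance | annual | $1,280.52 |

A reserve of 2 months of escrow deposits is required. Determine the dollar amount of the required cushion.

$1,289.00

School district tax = $4,910.88 per year
Ground rent = $1,542.60 per year
Homeowner's insurance = $1,280.52 per year
Total annual escrow = $4,910.88 + $1,542.60 + $1,280.52 = $7,734.00
Monthly escrow = $7,734.00 / 12 = $644.50
Required cushion = 2 × $644.50 = $1,289.00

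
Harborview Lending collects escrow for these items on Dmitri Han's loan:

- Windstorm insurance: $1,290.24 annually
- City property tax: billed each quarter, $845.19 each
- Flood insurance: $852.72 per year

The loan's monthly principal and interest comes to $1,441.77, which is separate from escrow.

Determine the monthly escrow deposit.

$460.31

Windstorm insurance = $1,290.24
City property tax = $845.19 × 4 = $3,380.76
Flood insurance = $852.72
Annual escrow total = $5,523.72
Monthly escrow = $5,523.72 ÷ 12 = $460.31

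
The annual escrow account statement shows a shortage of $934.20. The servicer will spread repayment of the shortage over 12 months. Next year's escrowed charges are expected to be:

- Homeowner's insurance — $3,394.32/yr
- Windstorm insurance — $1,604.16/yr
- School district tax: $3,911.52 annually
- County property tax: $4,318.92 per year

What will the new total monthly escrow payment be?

$1,180.26

Homeowner's insurance = $3,394.32 annually
Windstorm insurance = $1,604.16 annually
School district tax = $3,911.52 annually
County property tax = $4,318.92 annually
Annual escrow total = $3,394.32 + $1,604.16 + $3,911.52 + $4,318.92 = $13,228.92
Per month = $13,228.92 / 12 = $1,102.41
Shortage per month = $934.20 / 12 = $77.85
Adjusted monthly = $1,102.41 + $77.85 = $1,180.26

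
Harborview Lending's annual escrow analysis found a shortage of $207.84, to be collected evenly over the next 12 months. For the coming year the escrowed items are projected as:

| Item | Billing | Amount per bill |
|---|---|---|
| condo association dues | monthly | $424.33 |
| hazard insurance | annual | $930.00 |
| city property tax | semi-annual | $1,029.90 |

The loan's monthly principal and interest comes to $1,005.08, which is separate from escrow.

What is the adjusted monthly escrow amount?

$690.80

Condo association dues = $424.33 × 12 = $5,091.96
Hazard insurance = $930.00
City property tax = $1,029.90 × 2 = $2,059.80
Total annual escrow = $5,091.96 + $930.00 + $2,059.80 = $8,081.76
Monthly = $8,081.76 / 12 = $673.48
Shortage spread = $207.84 / 12 = $17.32/mo
Adjusted monthly = $673.48 + $17.32 = $690.80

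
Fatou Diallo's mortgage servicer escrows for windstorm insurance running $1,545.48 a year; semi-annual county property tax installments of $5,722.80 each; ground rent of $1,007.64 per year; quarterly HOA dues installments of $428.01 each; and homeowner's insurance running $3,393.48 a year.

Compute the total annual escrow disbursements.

$19,104.24

Windstorm insurance — $1,545.48/yr
County property tax — $5,722.80 × 2 = $11,445.60/yr
Ground rent — $1,007.64/yr
HOA dues — $428.01 × 4 = $1,712.04/yr
Homeowner's insurance — $3,393.48/yr
Yearly total = $1,545.48 + $11,445.60 + $1,007.64 + $1,712.04 + $3,393.48 = $19,104.24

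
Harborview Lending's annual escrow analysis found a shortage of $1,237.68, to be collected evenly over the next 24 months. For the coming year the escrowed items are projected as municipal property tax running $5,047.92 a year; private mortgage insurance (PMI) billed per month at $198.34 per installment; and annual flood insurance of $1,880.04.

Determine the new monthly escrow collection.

$827.24

Municipal property tax — $5,047.92/yr
Private mortgage insurance (PMI) — $198.34 × 12 = $2,380.08/yr
Flood insurance — $1,880.04/yr
Combined annual = $5,047.92 + $2,380.08 + $1,880.04 = $9,308.04
Monthly escrow = $9,308.04 ÷ 12 = $775.67
Shortage spread = $1,237.68 / 24 = $51.57/mo
Adjusted monthly = $775.67 + $51.57 = $827.24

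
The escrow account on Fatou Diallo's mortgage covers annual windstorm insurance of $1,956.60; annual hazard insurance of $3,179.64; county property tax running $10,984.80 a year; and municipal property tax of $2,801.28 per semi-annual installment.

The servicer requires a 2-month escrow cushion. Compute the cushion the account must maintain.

Windstorm insurance = $1,956.60/yr
Hazard insurance = $3,179.64/yr
County property tax = $10,984.80/yr
Municipal property tax = $2,801.28 × 2 = $5,602.56/yr
Total annual escrow = $1,956.60 + $3,179.64 + $10,984.80 + $5,602.56 = $21,723.60
Monthly = $21,723.60 ÷ 12 = $1,810.30
Cushion = 2 × $1,810.30 = $3,620.60

$3,620.60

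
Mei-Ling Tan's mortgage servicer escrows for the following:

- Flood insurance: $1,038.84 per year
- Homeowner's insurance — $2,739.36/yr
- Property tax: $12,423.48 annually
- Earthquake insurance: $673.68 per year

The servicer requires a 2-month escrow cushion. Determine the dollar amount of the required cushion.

Flood insurance = $1,038.84
Homeowner's insurance = $2,739.36
Property tax = $12,423.48
Earthquake insurance = $673.68
Combined annual = $1,038.84 + $2,739.36 + $12,423.48 + $673.68 = $16,875.36
Monthly escrow = $16,875.36 / 12 = $1,406.28
Cushion = 2 × $1,406.28 = $2,812.56

$2,812.56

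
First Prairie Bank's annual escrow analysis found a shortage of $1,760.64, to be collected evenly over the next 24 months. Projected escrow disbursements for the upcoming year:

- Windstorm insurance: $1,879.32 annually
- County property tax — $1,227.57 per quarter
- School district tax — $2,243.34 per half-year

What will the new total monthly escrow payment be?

$1,013.05

Windstorm insurance = $1,879.32
County property tax = $1,227.57 × 4 = $4,910.28
School district tax = $2,243.34 × 2 = $4,486.68
Annual escrow total = $1,879.32 + $4,910.28 + $4,486.68 = $11,276.28
Monthly = $11,276.28 / 12 = $939.69
Shortage spread = $1,760.64 / 24 = $73.36/mo
Adjusted monthly = $939.69 + $73.36 = $1,013.05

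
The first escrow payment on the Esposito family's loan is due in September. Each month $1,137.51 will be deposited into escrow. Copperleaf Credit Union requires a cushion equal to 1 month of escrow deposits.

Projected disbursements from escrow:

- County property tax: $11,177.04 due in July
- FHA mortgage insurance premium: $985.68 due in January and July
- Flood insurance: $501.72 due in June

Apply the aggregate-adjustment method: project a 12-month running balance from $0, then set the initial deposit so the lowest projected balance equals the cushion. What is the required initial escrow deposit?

Cushion = 1 × $1,137.51 = $1,137.51
Trial balance (start $0, +$1,137.51 each month, − disbursements):
  Sep: +$1,137.51 → $1,137.51
  Oct: +$1,137.51 → $2,275.02
  Nov: +$1,137.51 → $3,412.53
  Dec: +$1,137.51 → $4,550.04
  Jan: +$1,137.51 − $985.68 → $4,701.87
  Feb: +$1,137.51 → $5,839.38
  Mar: +$1,137.51 → $6,976.89
  Apr: +$1,137.51 → $8,114.40
  May: +$1,137.51 → $9,251.91
  Jun: +$1,137.51 − $501.72 → $9,887.70
  Jul: +$1,137.51 − $12,162.72 → -$1,137.51
  Aug: +$1,137.51 → $0.00
Lowest trial balance = -$1,137.51 (Jul)
Initial deposit = cushion − low point = $1,137.51 − (-$1,137.51) = $2,275.02

$2,275.02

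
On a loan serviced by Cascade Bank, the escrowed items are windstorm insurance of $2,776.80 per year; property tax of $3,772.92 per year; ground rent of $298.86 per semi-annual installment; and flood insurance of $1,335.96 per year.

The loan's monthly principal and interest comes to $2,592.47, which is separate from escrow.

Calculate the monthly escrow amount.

Windstorm insurance — $2,776.80
Property tax — $3,772.92
Ground rent — $298.86 × 2 = $597.72
Flood insurance — $1,335.96
Total per year = $8,483.40
Monthly escrow = $8,483.40 / 12 = $706.95

$706.95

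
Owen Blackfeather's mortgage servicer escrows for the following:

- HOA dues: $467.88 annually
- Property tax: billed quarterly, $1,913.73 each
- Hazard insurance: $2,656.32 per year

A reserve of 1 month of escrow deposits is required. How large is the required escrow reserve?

$898.26

HOA dues — $467.88/yr
Property tax — $1,913.73 × 4 = $7,654.92/yr
Hazard insurance — $2,656.32/yr
Total per year = $10,779.12
Base monthly escrow = $10,779.12 ÷ 12 = $898.26
Cushion = 1 × $898.26 = $898.26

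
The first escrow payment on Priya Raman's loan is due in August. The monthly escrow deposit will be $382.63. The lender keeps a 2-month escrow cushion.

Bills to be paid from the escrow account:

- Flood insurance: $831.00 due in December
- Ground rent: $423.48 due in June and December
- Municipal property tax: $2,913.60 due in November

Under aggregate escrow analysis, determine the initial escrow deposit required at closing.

$3,020.19

Cushion = 2 × $382.63 = $765.26
Trial balance (start $0, +$382.63 each month, − disbursements):
  Aug: +$382.63 → $382.63
  Sep: +$382.63 → $765.26
  Oct: +$382.63 → $1,147.89
  Nov: +$382.63 − $2,913.60 → -$1,383.08
  Dec: +$382.63 − $1,254.48 → -$2,254.93
  Jan: +$382.63 → -$1,872.30
  Feb: +$382.63 → -$1,489.67
  Mar: +$382.63 → -$1,107.04
  Apr: +$382.63 → -$724.41
  May: +$382.63 → -$341.78
  Jun: +$382.63 − $423.48 → -$382.63
  Jul: +$382.63 → $0.00
Lowest trial balance = -$2,254.93 (Dec)
Initial deposit = cushion − low point = $765.26 − (-$2,254.93) = $3,020.19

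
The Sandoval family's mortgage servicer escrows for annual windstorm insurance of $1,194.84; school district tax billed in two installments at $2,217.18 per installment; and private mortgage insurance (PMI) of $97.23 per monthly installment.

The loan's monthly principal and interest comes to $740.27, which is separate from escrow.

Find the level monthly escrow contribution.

$566.33

Windstorm insurance: $1,194.84
School district tax: $2,217.18 × 2 = $4,434.36
Private mortgage insurance (PMI): $97.23 × 12 = $1,166.76
Combined annual = $1,194.84 + $4,434.36 + $1,166.76 = $6,795.96
Base monthly escrow = $6,795.96 ÷ 12 = $566.33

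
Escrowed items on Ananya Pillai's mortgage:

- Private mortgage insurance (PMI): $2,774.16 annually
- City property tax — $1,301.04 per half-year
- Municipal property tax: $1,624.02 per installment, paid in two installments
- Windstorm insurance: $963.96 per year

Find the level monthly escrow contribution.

Private mortgage insurance (PMI): $2,774.16/yr
City property tax: $1,301.04 × 2 = $2,602.08/yr
Municipal property tax: $1,624.02 × 2 = $3,248.04/yr
Windstorm insurance: $963.96/yr
Yearly total = $9,588.24
Monthly escrow = $9,588.24 ÷ 12 = $799.02

$799.02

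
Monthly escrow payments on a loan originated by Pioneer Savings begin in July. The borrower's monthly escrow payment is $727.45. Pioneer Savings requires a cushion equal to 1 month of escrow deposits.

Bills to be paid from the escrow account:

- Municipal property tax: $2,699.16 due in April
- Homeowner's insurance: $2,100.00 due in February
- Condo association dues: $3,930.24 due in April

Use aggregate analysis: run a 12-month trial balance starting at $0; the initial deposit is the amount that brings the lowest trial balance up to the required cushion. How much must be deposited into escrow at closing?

$2,182.35

Cushion = 1 × $727.45 = $727.45
Trial balance (start $0, +$727.45 each month, − disbursements):
  Jul: +$727.45 → $727.45
  Aug: +$727.45 → $1,454.90
  Sep: +$727.45 → $2,182.35
  Oct: +$727.45 → $2,909.80
  Nov: +$727.45 → $3,637.25
  Dec: +$727.45 → $4,364.70
  Jan: +$727.45 → $5,092.15
  Feb: +$727.45 − $2,100.00 → $3,719.60
  Mar: +$727.45 → $4,447.05
  Apr: +$727.45 − $6,629.40 → -$1,454.90
  May: +$727.45 → -$727.45
  Jun: +$727.45 → $0.00
Lowest trial balance = -$1,454.90 (Apr)
Initial deposit = cushion − low point = $727.45 − (-$1,454.90) = $2,182.35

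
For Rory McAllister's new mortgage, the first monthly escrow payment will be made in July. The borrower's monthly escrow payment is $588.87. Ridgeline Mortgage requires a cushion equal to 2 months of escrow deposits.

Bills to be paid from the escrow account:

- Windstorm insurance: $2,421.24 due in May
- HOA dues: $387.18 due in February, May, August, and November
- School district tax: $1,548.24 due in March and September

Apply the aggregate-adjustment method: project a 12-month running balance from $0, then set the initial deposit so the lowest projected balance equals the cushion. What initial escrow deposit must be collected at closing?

Cushion = 2 × $588.87 = $1,177.74
Trial balance (start $0, +$588.87 each month, − disbursements):
  Jul: +$588.87 → $588.87
  Aug: +$588.87 − $387.18 → $790.56
  Sep: +$588.87 − $1,548.24 → -$168.81
  Oct: +$588.87 → $420.06
  Nov: +$588.87 − $387.18 → $621.75
  Dec: +$588.87 → $1,210.62
  Jan: +$588.87 → $1,799.49
  Feb: +$588.87 − $387.18 → $2,001.18
  Mar: +$588.87 − $1,548.24 → $1,041.81
  Apr: +$588.87 → $1,630.68
  May: +$588.87 − $2,808.42 → -$588.87
  Jun: +$588.87 → $0.00
Lowest trial balance = -$588.87 (May)
Initial deposit = cushion − low point = $1,177.74 − (-$588.87) = $1,766.61

$1,766.61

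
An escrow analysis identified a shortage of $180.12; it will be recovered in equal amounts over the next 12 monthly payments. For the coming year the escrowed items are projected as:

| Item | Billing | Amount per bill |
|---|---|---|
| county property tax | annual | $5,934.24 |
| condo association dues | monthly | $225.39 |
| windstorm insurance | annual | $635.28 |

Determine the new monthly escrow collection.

$787.86

County property tax = $5,934.24 per year
Condo association dues = $225.39 × 12 = $2,704.68 per year
Windstorm insurance = $635.28 per year
Total per year = $5,934.24 + $2,704.68 + $635.28 = $9,274.20
Base monthly escrow = $9,274.20 / 12 = $772.85
Shortage per month = $180.12 / 12 = $15.01
New monthly escrow = $772.85 + $15.01 = $787.86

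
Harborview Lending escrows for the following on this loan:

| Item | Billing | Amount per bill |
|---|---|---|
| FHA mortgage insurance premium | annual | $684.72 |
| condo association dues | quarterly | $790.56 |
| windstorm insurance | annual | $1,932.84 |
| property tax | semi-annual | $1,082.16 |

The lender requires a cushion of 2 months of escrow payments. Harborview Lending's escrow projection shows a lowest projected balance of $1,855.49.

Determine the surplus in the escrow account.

$531.47

FHA mortgage insurance premium = $684.72 annually
Condo association dues = $790.56 × 4 = $3,162.24 annually
Windstorm insurance = $1,932.84 annually
Property tax = $1,082.16 × 2 = $2,164.32 annually
Yearly total = $7,944.12
Per month = $7,944.12 / 12 = $662.01
Cushion = 2 × $662.01 = $1,324.02
Surplus = $1,855.49 − $1,324.02 = $531.47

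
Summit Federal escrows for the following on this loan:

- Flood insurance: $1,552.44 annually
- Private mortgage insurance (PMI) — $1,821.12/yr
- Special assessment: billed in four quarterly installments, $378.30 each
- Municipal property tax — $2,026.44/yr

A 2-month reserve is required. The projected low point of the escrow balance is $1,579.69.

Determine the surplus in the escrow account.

Flood insurance = $1,552.44
Private mortgage insurance (PMI) = $1,821.12
Special assessment = $378.30 × 4 = $1,513.20
Municipal property tax = $2,026.44
Total annual escrow = $1,552.44 + $1,821.12 + $1,513.20 + $2,026.44 = $6,913.20
Per month = $6,913.20 / 12 = $576.10
Required reserve = 2 × $576.10 = $1,152.20
Excess over cushion: $1,579.69 − $1,152.20 = $427.49

$427.49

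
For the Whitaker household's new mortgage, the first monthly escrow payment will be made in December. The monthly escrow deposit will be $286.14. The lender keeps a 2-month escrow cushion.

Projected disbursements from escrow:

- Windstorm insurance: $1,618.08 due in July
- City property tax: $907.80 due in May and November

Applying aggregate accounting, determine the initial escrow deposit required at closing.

Cushion = 2 × $286.14 = $572.28
Trial balance (start $0, +$286.14 each month, − disbursements):
  Dec: +$286.14 → $286.14
  Jan: +$286.14 → $572.28
  Feb: +$286.14 → $858.42
  Mar: +$286.14 → $1,144.56
  Apr: +$286.14 → $1,430.70
  May: +$286.14 − $907.80 → $809.04
  Jun: +$286.14 → $1,095.18
  Jul: +$286.14 − $1,618.08 → -$236.76
  Aug: +$286.14 → $49.38
  Sep: +$286.14 → $335.52
  Oct: +$286.14 → $621.66
  Nov: +$286.14 − $907.80 → $0.00
Lowest trial balance = -$236.76 (Jul)
Initial deposit = cushion − low point = $572.28 − (-$236.76) = $809.04

$809.04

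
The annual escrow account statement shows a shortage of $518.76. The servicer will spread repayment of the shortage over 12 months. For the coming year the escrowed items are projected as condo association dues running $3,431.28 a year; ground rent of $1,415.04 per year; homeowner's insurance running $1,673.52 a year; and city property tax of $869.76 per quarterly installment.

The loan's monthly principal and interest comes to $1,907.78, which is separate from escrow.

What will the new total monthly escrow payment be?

Condo association dues: $3,431.28 annually
Ground rent: $1,415.04 annually
Homeowner's insurance: $1,673.52 annually
City property tax: $869.76 × 4 = $3,479.04 annually
Combined annual = $3,431.28 + $1,415.04 + $1,673.52 + $3,479.04 = $9,998.88
Per month = $9,998.88 / 12 = $833.24
Monthly shortage recovery: $518.76 ÷ 12 = $43.23
Adjusted monthly = $833.24 + $43.23 = $876.47

$876.47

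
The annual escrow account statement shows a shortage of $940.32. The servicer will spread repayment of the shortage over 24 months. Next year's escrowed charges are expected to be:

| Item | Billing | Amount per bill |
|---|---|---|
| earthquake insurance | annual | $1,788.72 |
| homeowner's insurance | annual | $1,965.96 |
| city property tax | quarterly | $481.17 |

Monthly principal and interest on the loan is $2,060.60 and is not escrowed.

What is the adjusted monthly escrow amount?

Earthquake insurance = $1,788.72 annually
Homeowner's insurance = $1,965.96 annually
City property tax = $481.17 × 4 = $1,924.68 annually
Annual escrow total = $1,788.72 + $1,965.96 + $1,924.68 = $5,679.36
Monthly escrow = $5,679.36 ÷ 12 = $473.28
Monthly shortage recovery: $940.32 / 24 = $39.18
Adjusted monthly = $473.28 + $39.18 = $512.46

$512.46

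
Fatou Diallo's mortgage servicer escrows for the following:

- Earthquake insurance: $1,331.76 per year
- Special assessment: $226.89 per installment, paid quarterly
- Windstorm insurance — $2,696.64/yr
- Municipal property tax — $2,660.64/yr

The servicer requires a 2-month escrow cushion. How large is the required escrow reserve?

Earthquake insurance: $1,331.76 per year
Special assessment: $226.89 × 4 = $907.56 per year
Windstorm insurance: $2,696.64 per year
Municipal property tax: $2,660.64 per year
Annual escrow total = $1,331.76 + $907.56 + $2,696.64 + $2,660.64 = $7,596.60
Monthly = $7,596.60 ÷ 12 = $633.05
Required cushion = 2 × $633.05 = $1,266.10

$1,266.10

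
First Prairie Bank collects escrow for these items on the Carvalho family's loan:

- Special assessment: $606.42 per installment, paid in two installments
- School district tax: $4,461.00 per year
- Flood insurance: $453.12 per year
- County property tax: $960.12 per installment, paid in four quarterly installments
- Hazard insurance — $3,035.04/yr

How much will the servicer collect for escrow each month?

$1,083.54

Special assessment — $606.42 × 2 = $1,212.84 per year
School district tax — $4,461.00 per year
Flood insurance — $453.12 per year
County property tax — $960.12 × 4 = $3,840.48 per year
Hazard insurance — $3,035.04 per year
Annual escrow total = $1,212.84 + $4,461.00 + $453.12 + $3,840.48 + $3,035.04 = $13,002.48
Monthly escrow = $13,002.48 ÷ 12 = $1,083.54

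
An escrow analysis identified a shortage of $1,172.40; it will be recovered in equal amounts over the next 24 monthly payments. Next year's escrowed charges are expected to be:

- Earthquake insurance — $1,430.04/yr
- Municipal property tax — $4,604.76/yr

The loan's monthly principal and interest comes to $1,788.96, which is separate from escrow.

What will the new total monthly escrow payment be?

$551.75

Earthquake insurance: $1,430.04
Municipal property tax: $4,604.76
Yearly total = $6,034.80
Per month = $6,034.80 ÷ 12 = $502.90
Shortage per month = $1,172.40 ÷ 24 = $48.85
New monthly escrow = $502.90 + $48.85 = $551.75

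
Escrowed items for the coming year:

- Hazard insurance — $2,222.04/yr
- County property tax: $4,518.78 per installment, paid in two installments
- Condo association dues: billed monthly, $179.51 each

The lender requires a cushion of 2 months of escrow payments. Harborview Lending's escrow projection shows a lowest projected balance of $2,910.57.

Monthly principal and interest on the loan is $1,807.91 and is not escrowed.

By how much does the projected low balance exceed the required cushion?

Hazard insurance = $2,222.04/yr
County property tax = $4,518.78 × 2 = $9,037.56/yr
Condo association dues = $179.51 × 12 = $2,154.12/yr
Yearly total = $2,222.04 + $9,037.56 + $2,154.12 = $13,413.72
Monthly escrow = $13,413.72 / 12 = $1,117.81
Required cushion = 2 × $1,117.81 = $2,235.62
Excess over cushion: $2,910.57 − $2,235.62 = $674.95

$674.95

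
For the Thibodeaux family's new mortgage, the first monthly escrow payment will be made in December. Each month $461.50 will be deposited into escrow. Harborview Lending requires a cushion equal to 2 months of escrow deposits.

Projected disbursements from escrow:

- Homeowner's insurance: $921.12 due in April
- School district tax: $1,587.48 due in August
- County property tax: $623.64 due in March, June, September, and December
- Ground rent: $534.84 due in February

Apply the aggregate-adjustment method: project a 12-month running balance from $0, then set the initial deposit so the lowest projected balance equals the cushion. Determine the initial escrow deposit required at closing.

$1,846.00

Cushion = 2 × $461.50 = $923.00
Trial balance (start $0, +$461.50 each month, − disbursements):
  Dec: +$461.50 − $623.64 → -$162.14
  Jan: +$461.50 → $299.36
  Feb: +$461.50 − $534.84 → $226.02
  Mar: +$461.50 − $623.64 → $63.88
  Apr: +$461.50 − $921.12 → -$395.74
  May: +$461.50 → $65.76
  Jun: +$461.50 − $623.64 → -$96.38
  Jul: +$461.50 → $365.12
  Aug: +$461.50 − $1,587.48 → -$760.86
  Sep: +$461.50 − $623.64 → -$923.00
  Oct: +$461.50 → -$461.50
  Nov: +$461.50 → $0.00
Lowest trial balance = -$923.00 (Sep)
Initial deposit = cushion − low point = $923.00 − (-$923.00) = $1,846.00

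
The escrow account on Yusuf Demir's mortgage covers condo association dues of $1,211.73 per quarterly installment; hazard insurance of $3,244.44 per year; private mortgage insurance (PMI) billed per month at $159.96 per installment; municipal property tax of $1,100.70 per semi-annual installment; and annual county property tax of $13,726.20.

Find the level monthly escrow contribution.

$2,161.54

Condo association dues — $1,211.73 × 4 = $4,846.92
Hazard insurance — $3,244.44
Private mortgage insurance (PMI) — $159.96 × 12 = $1,919.52
Municipal property tax — $1,100.70 × 2 = $2,201.40
County property tax — $13,726.20
Total annual escrow = $25,938.48
Per month = $25,938.48 ÷ 12 = $2,161.54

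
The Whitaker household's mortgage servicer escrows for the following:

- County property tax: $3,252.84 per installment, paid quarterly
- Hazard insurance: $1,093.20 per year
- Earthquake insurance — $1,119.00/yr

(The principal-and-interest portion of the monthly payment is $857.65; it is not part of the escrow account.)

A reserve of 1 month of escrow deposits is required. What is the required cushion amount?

$1,268.63

County property tax — $3,252.84 × 4 = $13,011.36 annually
Hazard insurance — $1,093.20 annually
Earthquake insurance — $1,119.00 annually
Annual escrow total = $13,011.36 + $1,093.20 + $1,119.00 = $15,223.56
Per month = $15,223.56 ÷ 12 = $1,268.63
Required cushion = 1 × $1,268.63 = $1,268.63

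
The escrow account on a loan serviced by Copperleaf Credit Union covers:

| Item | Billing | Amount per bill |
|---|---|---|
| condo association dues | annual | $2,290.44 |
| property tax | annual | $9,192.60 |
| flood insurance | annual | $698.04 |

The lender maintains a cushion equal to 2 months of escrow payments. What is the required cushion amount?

$2,030.18

Condo association dues — $2,290.44 per year
Property tax — $9,192.60 per year
Flood insurance — $698.04 per year
Total per year = $12,181.08
Monthly = $12,181.08 / 12 = $1,015.09
Reserve = 2 × $1,015.09 = $2,030.18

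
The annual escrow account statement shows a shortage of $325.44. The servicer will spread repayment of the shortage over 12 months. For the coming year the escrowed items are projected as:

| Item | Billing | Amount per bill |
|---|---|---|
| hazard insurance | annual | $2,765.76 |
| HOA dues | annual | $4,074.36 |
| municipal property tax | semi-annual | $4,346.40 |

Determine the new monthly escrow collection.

Hazard insurance: $2,765.76
HOA dues: $4,074.36
Municipal property tax: $4,346.40 × 2 = $8,692.80
Combined annual = $15,532.92
Base monthly escrow = $15,532.92 / 12 = $1,294.41
Shortage spread = $325.44 / 12 = $27.12/mo
New monthly escrow = $1,294.41 + $27.12 = $1,321.53

$1,321.53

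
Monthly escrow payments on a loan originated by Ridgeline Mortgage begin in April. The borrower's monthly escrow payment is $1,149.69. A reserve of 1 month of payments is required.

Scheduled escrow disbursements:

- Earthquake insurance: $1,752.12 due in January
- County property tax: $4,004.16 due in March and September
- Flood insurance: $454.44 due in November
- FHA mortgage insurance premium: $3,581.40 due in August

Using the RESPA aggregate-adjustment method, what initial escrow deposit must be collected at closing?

$1,837.11

Cushion = 1 × $1,149.69 = $1,149.69
Trial balance (start $0, +$1,149.69 each month, − disbursements):
  Apr: +$1,149.69 → $1,149.69
  May: +$1,149.69 → $2,299.38
  Jun: +$1,149.69 → $3,449.07
  Jul: +$1,149.69 → $4,598.76
  Aug: +$1,149.69 − $3,581.40 → $2,167.05
  Sep: +$1,149.69 − $4,004.16 → -$687.42
  Oct: +$1,149.69 → $462.27
  Nov: +$1,149.69 − $454.44 → $1,157.52
  Dec: +$1,149.69 → $2,307.21
  Jan: +$1,149.69 − $1,752.12 → $1,704.78
  Feb: +$1,149.69 → $2,854.47
  Mar: +$1,149.69 − $4,004.16 → $0.00
Lowest trial balance = -$687.42 (Sep)
Initial deposit = cushion − low point = $1,149.69 − (-$687.42) = $1,837.11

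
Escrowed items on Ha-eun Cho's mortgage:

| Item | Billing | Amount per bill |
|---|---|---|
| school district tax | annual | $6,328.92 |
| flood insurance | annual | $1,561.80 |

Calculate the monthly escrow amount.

$657.56

School district tax: $6,328.92
Flood insurance: $1,561.80
Combined annual = $7,890.72
Monthly escrow = $7,890.72 ÷ 12 = $657.56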